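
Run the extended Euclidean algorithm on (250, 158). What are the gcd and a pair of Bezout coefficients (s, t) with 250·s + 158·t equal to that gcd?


Euclidean algorithm on (250, 158) — divide until remainder is 0:
  250 = 1 · 158 + 92
  158 = 1 · 92 + 66
  92 = 1 · 66 + 26
  66 = 2 · 26 + 14
  26 = 1 · 14 + 12
  14 = 1 · 12 + 2
  12 = 6 · 2 + 0
gcd(250, 158) = 2.
Track Bezout coefficients alongside the remainders: start with r₀ = 250 = a·1 + b·0 (s = 1, t = 0) and r₁ = 158 = a·0 + b·1 (s = 0, t = 1); each new remainder r_{k+1} = r_{k-1} − q_k·r_k inherits s_{k+1} = s_{k-1} − q_k·s_k, t_{k+1} = t_{k-1} − q_k·t_k, so r_k = a·s_k + b·t_k at every step:
  q = 1: r = 92, s = 1 − 1·0 = 1, t = 0 − 1·1 = -1  (check: 250·1 + 158·(-1) = 92)
  q = 1: r = 66, s = 0 − 1·1 = -1, t = 1 − 1·(-1) = 2  (check: 250·(-1) + 158·2 = 66)
  q = 1: r = 26, s = 1 − 1·(-1) = 2, t = -1 − 1·2 = -3  (check: 250·2 + 158·(-3) = 26)
  q = 2: r = 14, s = -1 − 2·2 = -5, t = 2 − 2·(-3) = 8  (check: 250·(-5) + 158·8 = 14)
  q = 1: r = 12, s = 2 − 1·(-5) = 7, t = -3 − 1·8 = -11  (check: 250·7 + 158·(-11) = 12)
  q = 1: r = 2, s = -5 − 1·7 = -12, t = 8 − 1·(-11) = 19  (check: 250·(-12) + 158·19 = 2)
The row with r = 2 (the gcd) gives the Bezout coefficients s = -12, t = 19.
Result: 250 · (-12) + 158 · (19) = 2.

gcd(250, 158) = 2; s = -12, t = 19 (check: 250·(-12) + 158·19 = 2).


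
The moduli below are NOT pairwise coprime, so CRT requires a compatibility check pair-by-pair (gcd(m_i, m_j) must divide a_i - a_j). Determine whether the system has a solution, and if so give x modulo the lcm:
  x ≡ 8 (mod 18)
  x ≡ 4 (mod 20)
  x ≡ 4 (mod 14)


Moduli 18, 20, 14 are not pairwise coprime, so CRT works modulo lcm(m_i) when all pairwise compatibility conditions hold.
Pairwise compatibility: gcd(m_i, m_j) must divide a_i - a_j for every pair.
Merge one congruence at a time:
  Start: x ≡ 8 (mod 18).
  Combine with x ≡ 4 (mod 20): gcd(18, 20) = 2; 4 - 8 = -4, which IS divisible by 2, so compatible.
    Write x = 8 + 18·t and substitute into x ≡ 4 (mod 20): 18·t ≡ 4 − 8 = -4 (mod 20).
    Divide the congruence (and modulus) by g = 2: 9·t ≡ -2 (mod 10).
    Reduce coefficients mod 10: 9·t ≡ 8 (mod 10).
    The inverse of 9 mod 10 is 9 (since 9·9 = 81 = 8·10 + 1), so t ≡ 9·8 = 72 ≡ 2 (mod 10).
    Then x = 8 + 18·2 = 44, valid modulo lcm(18, 20) = 180: x ≡ 44 (mod 180).
  Combine with x ≡ 4 (mod 14): gcd(180, 14) = 2; 4 - 44 = -40, which IS divisible by 2, so compatible.
    Write x = 44 + 180·t and substitute into x ≡ 4 (mod 14): 180·t ≡ 4 − 44 = -40 (mod 14).
    Divide the congruence (and modulus) by g = 2: 90·t ≡ -20 (mod 7).
    Reduce coefficients mod 7: 6·t ≡ 1 (mod 7).
    The inverse of 6 mod 7 is 6 (since 6·6 = 36 = 5·7 + 1), so t ≡ 6·1 = 6 ≡ 6 (mod 7).
    Then x = 44 + 180·6 = 1124, valid modulo lcm(180, 14) = 1260: x ≡ 1124 (mod 1260).
Verify: 1124 mod 18 = 8, 1124 mod 20 = 4, 1124 mod 14 = 4.

x ≡ 1124 (mod 1260).


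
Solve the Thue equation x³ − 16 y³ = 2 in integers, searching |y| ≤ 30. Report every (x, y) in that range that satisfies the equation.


The equation is x³ - 16y³ = 2. For fixed y, x³ = 16·y³ + 2, so a solution requires the RHS to be a perfect cube.
Strategy: iterate y from -30 to 30, compute RHS = 16·y³ + 2, and check whether it is a (positive or negative) perfect cube.
Check small values of y:
  y = 0: RHS = 2 is not a perfect cube.
  y = 1: RHS = 18 is not a perfect cube.
  y = -1: RHS = -14 is not a perfect cube.
  y = 2: RHS = 130 is not a perfect cube.
  y = -2: RHS = -126 is not a perfect cube.
  y = 3: RHS = 434 is not a perfect cube.
  y = -3: RHS = -430 is not a perfect cube.
Continuing the search up to |y| = 30 finds no solutions either.
No (x, y) in the scanned range satisfies the equation.

No integer solutions with |y| ≤ 30.


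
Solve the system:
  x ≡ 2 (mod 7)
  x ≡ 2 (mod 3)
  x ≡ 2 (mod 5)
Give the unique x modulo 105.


Moduli 7, 3, 5 are pairwise coprime; by CRT there is a unique solution modulo M = 7 · 3 · 5 = 105.
Solve pairwise, accumulating the modulus:
  Start with x ≡ 2 (mod 7).
  Combine with x ≡ 2 (mod 3): since gcd(7, 3) = 1, we get a unique residue mod 21.
    Write x = 2 + 7·t and substitute into x ≡ 2 (mod 3): 7·t ≡ 2 − 2 = 0 (mod 3).
    Reduce coefficients mod 3: 1·t ≡ 0 (mod 3).
    So t ≡ 0 (mod 3).
    Then x = 2 + 7·0 = 2, valid modulo lcm(7, 3) = 21: x ≡ 2 (mod 21).
  Combine with x ≡ 2 (mod 5): since gcd(21, 5) = 1, we get a unique residue mod 105.
    Write x = 2 + 21·t and substitute into x ≡ 2 (mod 5): 21·t ≡ 2 − 2 = 0 (mod 5).
    Reduce coefficients mod 5: 1·t ≡ 0 (mod 5).
    So t ≡ 0 (mod 5).
    Then x = 2 + 21·0 = 2, valid modulo lcm(21, 5) = 105: x ≡ 2 (mod 105).
Verify: 2 mod 7 = 2 ✓, 2 mod 3 = 2 ✓, 2 mod 5 = 2 ✓.

x ≡ 2 (mod 105).


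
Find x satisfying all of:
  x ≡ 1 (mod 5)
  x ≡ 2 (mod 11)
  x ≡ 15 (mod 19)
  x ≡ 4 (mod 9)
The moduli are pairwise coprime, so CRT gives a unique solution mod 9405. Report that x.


Product of moduli M = 5 · 11 · 19 · 9 = 9405.
Merge one congruence at a time:
  Start: x ≡ 1 (mod 5).
  Combine with x ≡ 2 (mod 11); new modulus lcm = 55.
    Write x = 1 + 5·t and substitute into x ≡ 2 (mod 11): 5·t ≡ 2 − 1 = 1 (mod 11).
    The inverse of 5 mod 11 is 9 (since 5·9 = 45 = 4·11 + 1), so t ≡ 9·1 = 9 ≡ 9 (mod 11).
    Then x = 1 + 5·9 = 46, valid modulo lcm(5, 11) = 55: x ≡ 46 (mod 55).
  Combine with x ≡ 15 (mod 19); new modulus lcm = 1045.
    Write x = 46 + 55·t and substitute into x ≡ 15 (mod 19): 55·t ≡ 15 − 46 = -31 (mod 19).
    Reduce coefficients mod 19: 17·t ≡ 7 (mod 19).
    The inverse of 17 mod 19 is 9 (since 17·9 = 153 = 8·19 + 1), so t ≡ 9·7 = 63 ≡ 6 (mod 19).
    Then x = 46 + 55·6 = 376, valid modulo lcm(55, 19) = 1045: x ≡ 376 (mod 1045).
  Combine with x ≡ 4 (mod 9); new modulus lcm = 9405.
    Write x = 376 + 1045·t and substitute into x ≡ 4 (mod 9): 1045·t ≡ 4 − 376 = -372 (mod 9).
    Reduce coefficients mod 9: 1·t ≡ 6 (mod 9).
    So t ≡ 6 (mod 9).
    Then x = 376 + 1045·6 = 6646, valid modulo lcm(1045, 9) = 9405: x ≡ 6646 (mod 9405).
Verify against each original: 6646 mod 5 = 1, 6646 mod 11 = 2, 6646 mod 19 = 15, 6646 mod 9 = 4.

x ≡ 6646 (mod 9405).


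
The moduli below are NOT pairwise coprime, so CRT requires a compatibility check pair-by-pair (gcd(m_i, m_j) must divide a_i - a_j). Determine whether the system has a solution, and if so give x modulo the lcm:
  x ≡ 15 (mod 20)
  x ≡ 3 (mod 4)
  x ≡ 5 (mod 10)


Moduli 20, 4, 10 are not pairwise coprime, so CRT works modulo lcm(m_i) when all pairwise compatibility conditions hold.
Pairwise compatibility: gcd(m_i, m_j) must divide a_i - a_j for every pair.
Merge one congruence at a time:
  Start: x ≡ 15 (mod 20).
  Combine with x ≡ 3 (mod 4): gcd(20, 4) = 4; 3 - 15 = -12, which IS divisible by 4, so compatible.
    Write x = 15 + 20·t and substitute into x ≡ 3 (mod 4): 20·t ≡ 3 − 15 = -12 (mod 4).
    Divide the congruence (and modulus) by g = 4: 5·t ≡ -3 (mod 1).
    Modulo 1 every t works; take t = 0.
    Then x = 15 + 20·0 = 15, valid modulo lcm(20, 4) = 20: x ≡ 15 (mod 20).
  Combine with x ≡ 5 (mod 10): gcd(20, 10) = 10; 5 - 15 = -10, which IS divisible by 10, so compatible.
    Write x = 15 + 20·t and substitute into x ≡ 5 (mod 10): 20·t ≡ 5 − 15 = -10 (mod 10).
    Divide the congruence (and modulus) by g = 10: 2·t ≡ -1 (mod 1).
    Modulo 1 every t works; take t = 0.
    Then x = 15 + 20·0 = 15, valid modulo lcm(20, 10) = 20: x ≡ 15 (mod 20).
Verify: 15 mod 20 = 15, 15 mod 4 = 3, 15 mod 10 = 5.

x ≡ 15 (mod 20).


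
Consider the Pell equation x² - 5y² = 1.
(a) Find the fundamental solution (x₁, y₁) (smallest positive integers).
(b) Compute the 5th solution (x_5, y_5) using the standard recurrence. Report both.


Step 1: Find the fundamental solution (x₁, y₁) of x² - 5y² = 1.
  Expand √5 as a continued fraction. a₀ = ⌊√5⌋ = 2; iterate m_{k+1} = d_k·a_k − m_k, d_{k+1} = (5 − m_{k+1}²)/d_k, a_{k+1} = ⌊(a₀ + m_{k+1})/d_{k+1}⌋ (starting m₀ = 0, d₀ = 1), with convergents p_k = a_k·p_{k-1} + p_{k-2}, q_k = a_k·q_{k-1} + q_{k-2} (p₋₁ = 1, q₋₁ = 0):
  k = 0: a₀ = 2; p₀/q₀ = 2/1; p₀² − 5·q₀² = 4 − 5 = -1.
  k = 1: m = 2, d = 1, a = ⌊(2 + 2)/1⌋ = 4; p/q = (4·2 + 1)/(4·1 + 0) = 9/4; p² − 5·q² = 81 − 80 = 1.
  The first convergent with p² − 5·q² = 1 gives the fundamental solution (x₁, y₁) = (9, 4).
Step 2: Apply the recurrence (x_{n+1}, y_{n+1}) = (x₁x_n + 5y₁y_n, x₁y_n + y₁x_n) repeatedly.
  From (x_1, y_1) = (9, 4): x_2 = 9·9 + 5·4·4 = 161; y_2 = 9·4 + 4·9 = 72.
  From (x_2, y_2) = (161, 72): x_3 = 9·161 + 5·4·72 = 2889; y_3 = 9·72 + 4·161 = 1292.
  From (x_3, y_3) = (2889, 1292): x_4 = 9·2889 + 5·4·1292 = 51841; y_4 = 9·1292 + 4·2889 = 23184.
  From (x_4, y_4) = (51841, 23184): x_5 = 9·51841 + 5·4·23184 = 930249; y_5 = 9·23184 + 4·51841 = 416020.
Step 3: Verify x_5² - 5·y_5² = 865363202001 - 865363202000 = 1 (should be 1). ✓

(x_1, y_1) = (9, 4); (x_5, y_5) = (930249, 416020).


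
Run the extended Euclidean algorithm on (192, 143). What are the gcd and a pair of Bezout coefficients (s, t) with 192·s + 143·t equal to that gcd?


Euclidean algorithm on (192, 143) — divide until remainder is 0:
  192 = 1 · 143 + 49
  143 = 2 · 49 + 45
  49 = 1 · 45 + 4
  45 = 11 · 4 + 1
  4 = 4 · 1 + 0
gcd(192, 143) = 1.
Track Bezout coefficients alongside the remainders: start with r₀ = 192 = a·1 + b·0 (s = 1, t = 0) and r₁ = 143 = a·0 + b·1 (s = 0, t = 1); each new remainder r_{k+1} = r_{k-1} − q_k·r_k inherits s_{k+1} = s_{k-1} − q_k·s_k, t_{k+1} = t_{k-1} − q_k·t_k, so r_k = a·s_k + b·t_k at every step:
  q = 1: r = 49, s = 1 − 1·0 = 1, t = 0 − 1·1 = -1  (check: 192·1 + 143·(-1) = 49)
  q = 2: r = 45, s = 0 − 2·1 = -2, t = 1 − 2·(-1) = 3  (check: 192·(-2) + 143·3 = 45)
  q = 1: r = 4, s = 1 − 1·(-2) = 3, t = -1 − 1·3 = -4  (check: 192·3 + 143·(-4) = 4)
  q = 11: r = 1, s = -2 − 11·3 = -35, t = 3 − 11·(-4) = 47  (check: 192·(-35) + 143·47 = 1)
The row with r = 1 (the gcd) gives the Bezout coefficients s = -35, t = 47.
Result: 192 · (-35) + 143 · (47) = 1.

gcd(192, 143) = 1; s = -35, t = 47 (check: 192·(-35) + 143·47 = 1).


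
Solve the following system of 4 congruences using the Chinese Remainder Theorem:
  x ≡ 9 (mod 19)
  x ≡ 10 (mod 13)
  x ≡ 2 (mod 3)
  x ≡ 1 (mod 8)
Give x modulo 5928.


Product of moduli M = 19 · 13 · 3 · 8 = 5928.
Merge one congruence at a time:
  Start: x ≡ 9 (mod 19).
  Combine with x ≡ 10 (mod 13); new modulus lcm = 247.
    Write x = 9 + 19·t and substitute into x ≡ 10 (mod 13): 19·t ≡ 10 − 9 = 1 (mod 13).
    Reduce coefficients mod 13: 6·t ≡ 1 (mod 13).
    The inverse of 6 mod 13 is 11 (since 6·11 = 66 = 5·13 + 1), so t ≡ 11·1 = 11 ≡ 11 (mod 13).
    Then x = 9 + 19·11 = 218, valid modulo lcm(19, 13) = 247: x ≡ 218 (mod 247).
  Combine with x ≡ 2 (mod 3); new modulus lcm = 741.
    Write x = 218 + 247·t and substitute into x ≡ 2 (mod 3): 247·t ≡ 2 − 218 = -216 (mod 3).
    Reduce coefficients mod 3: 1·t ≡ 0 (mod 3).
    So t ≡ 0 (mod 3).
    Then x = 218 + 247·0 = 218, valid modulo lcm(247, 3) = 741: x ≡ 218 (mod 741).
  Combine with x ≡ 1 (mod 8); new modulus lcm = 5928.
    Write x = 218 + 741·t and substitute into x ≡ 1 (mod 8): 741·t ≡ 1 − 218 = -217 (mod 8).
    Reduce coefficients mod 8: 5·t ≡ 7 (mod 8).
    The inverse of 5 mod 8 is 5 (since 5·5 = 25 = 3·8 + 1), so t ≡ 5·7 = 35 ≡ 3 (mod 8).
    Then x = 218 + 741·3 = 2441, valid modulo lcm(741, 8) = 5928: x ≡ 2441 (mod 5928).
Verify against each original: 2441 mod 19 = 9, 2441 mod 13 = 10, 2441 mod 3 = 2, 2441 mod 8 = 1.

x ≡ 2441 (mod 5928).


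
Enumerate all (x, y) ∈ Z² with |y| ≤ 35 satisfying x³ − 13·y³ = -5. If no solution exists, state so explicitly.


The equation is x³ - 13y³ = -5. For fixed y, x³ = 13·y³ − 5, so a solution requires the RHS to be a perfect cube.
Strategy: iterate y from -35 to 35, compute RHS = 13·y³ − 5, and check whether it is a (positive or negative) perfect cube.
Check small values of y:
  y = 0: RHS = -5 is not a perfect cube.
  y = 1: RHS = 8 = (2)³ ⇒ x = 2 works.
  y = -1: RHS = -18 is not a perfect cube.
  y = 2: RHS = 99 is not a perfect cube.
  y = -2: RHS = -109 is not a perfect cube.
  y = 3: RHS = 346 is not a perfect cube.
  y = -3: RHS = -356 is not a perfect cube.
Continuing the search up to |y| = 35 finds no further solutions beyond those listed.
Collected solutions: (2, 1).

Solutions (with |y| ≤ 35): (2, 1).


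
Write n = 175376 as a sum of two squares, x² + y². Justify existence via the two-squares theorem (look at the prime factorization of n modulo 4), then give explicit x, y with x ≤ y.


Step 1: Factor n = 175376 = 2^4 · 97 · 113.
Step 2: Check the mod-4 condition on each prime factor: 2 = 2 (special); 97 ≡ 1 (mod 4), exponent 1; 113 ≡ 1 (mod 4), exponent 1.
All primes ≡ 3 (mod 4) appear to even exponent (or don't appear), so by the two-squares theorem n IS expressible as a sum of two squares.
Step 3: Build a representation. Group n = k² · m with k = 4 and m = 97 · 113 = 10961 (a product of primes ≡ 1 (mod 4)); a representation of m scales to one of n via (k·x)² + (k·y)² = k²(x² + y²). Each prime p ≡ 1 (mod 4) is itself a sum of two squares; find a² by testing p − a² for a perfect square:
  97: 97 − 1² = 96, 97 − 2² = 93, 97 − 3² = 88, 97 − 4² = 81 = 9² ⇒ 97 = 4² + 9².
  113: 113 − 1² = 112, 113 − 2² = 109, 113 − 3² = 104, 113 − 4² = 97, 113 − 5² = 88, 113 − 6² = 77, 113 − 7² = 64 = 8² ⇒ 113 = 7² + 8².
  Combine using the Brahmagupta–Fibonacci identity (a² + b²)(c² + d²) = (ac − bd)² + (ad + bc)² = (ac + bd)² + (ad − bc)²:
  97 · 113 = 10961: from (4² + 9²)(7² + 8²), take (4·7 − 9·8, 4·8 + 9·7) = (28 − 72, 32 + 63) = (-44, 95); dropping signs (only squares matter) gives (44, 95); check 44² + 95² = 1936 + 9025 = 10961 ✓.
  Scale by k = 4: (4·44, 4·95) = (176, 380).
Step 4: Order so x ≤ y and verify: 176² + 380² = 30976 + 144400 = 175376 = n. ✓

n = 175376 = 176² + 380² (one valid representation with x ≤ y).


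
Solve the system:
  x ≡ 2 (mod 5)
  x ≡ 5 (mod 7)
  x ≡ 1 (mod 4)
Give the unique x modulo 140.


Moduli 5, 7, 4 are pairwise coprime; by CRT there is a unique solution modulo M = 5 · 7 · 4 = 140.
Solve pairwise, accumulating the modulus:
  Start with x ≡ 2 (mod 5).
  Combine with x ≡ 5 (mod 7): since gcd(5, 7) = 1, we get a unique residue mod 35.
    Write x = 2 + 5·t and substitute into x ≡ 5 (mod 7): 5·t ≡ 5 − 2 = 3 (mod 7).
    The inverse of 5 mod 7 is 3 (since 5·3 = 15 = 2·7 + 1), so t ≡ 3·3 = 9 ≡ 2 (mod 7).
    Then x = 2 + 5·2 = 12, valid modulo lcm(5, 7) = 35: x ≡ 12 (mod 35).
  Combine with x ≡ 1 (mod 4): since gcd(35, 4) = 1, we get a unique residue mod 140.
    Write x = 12 + 35·t and substitute into x ≡ 1 (mod 4): 35·t ≡ 1 − 12 = -11 (mod 4).
    Reduce coefficients mod 4: 3·t ≡ 1 (mod 4).
    The inverse of 3 mod 4 is 3 (since 3·3 = 9 = 2·4 + 1), so t ≡ 3·1 = 3 ≡ 3 (mod 4).
    Then x = 12 + 35·3 = 117, valid modulo lcm(35, 4) = 140: x ≡ 117 (mod 140).
Verify: 117 mod 5 = 2 ✓, 117 mod 7 = 5 ✓, 117 mod 4 = 1 ✓.

x ≡ 117 (mod 140).


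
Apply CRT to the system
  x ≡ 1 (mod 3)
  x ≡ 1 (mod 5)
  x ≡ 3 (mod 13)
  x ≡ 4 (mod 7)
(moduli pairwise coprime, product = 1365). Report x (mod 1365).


Product of moduli M = 3 · 5 · 13 · 7 = 1365.
Merge one congruence at a time:
  Start: x ≡ 1 (mod 3).
  Combine with x ≡ 1 (mod 5); new modulus lcm = 15.
    Write x = 1 + 3·t and substitute into x ≡ 1 (mod 5): 3·t ≡ 1 − 1 = 0 (mod 5).
    The inverse of 3 mod 5 is 2 (since 3·2 = 6 = 1·5 + 1), so t ≡ 2·0 = 0 ≡ 0 (mod 5).
    Then x = 1 + 3·0 = 1, valid modulo lcm(3, 5) = 15: x ≡ 1 (mod 15).
  Combine with x ≡ 3 (mod 13); new modulus lcm = 195.
    Write x = 1 + 15·t and substitute into x ≡ 3 (mod 13): 15·t ≡ 3 − 1 = 2 (mod 13).
    Reduce coefficients mod 13: 2·t ≡ 2 (mod 13).
    The inverse of 2 mod 13 is 7 (since 2·7 = 14 = 1·13 + 1), so t ≡ 7·2 = 14 ≡ 1 (mod 13).
    Then x = 1 + 15·1 = 16, valid modulo lcm(15, 13) = 195: x ≡ 16 (mod 195).
  Combine with x ≡ 4 (mod 7); new modulus lcm = 1365.
    Write x = 16 + 195·t and substitute into x ≡ 4 (mod 7): 195·t ≡ 4 − 16 = -12 (mod 7).
    Reduce coefficients mod 7: 6·t ≡ 2 (mod 7).
    The inverse of 6 mod 7 is 6 (since 6·6 = 36 = 5·7 + 1), so t ≡ 6·2 = 12 ≡ 5 (mod 7).
    Then x = 16 + 195·5 = 991, valid modulo lcm(195, 7) = 1365: x ≡ 991 (mod 1365).
Verify against each original: 991 mod 3 = 1, 991 mod 5 = 1, 991 mod 13 = 3, 991 mod 7 = 4.

x ≡ 991 (mod 1365).


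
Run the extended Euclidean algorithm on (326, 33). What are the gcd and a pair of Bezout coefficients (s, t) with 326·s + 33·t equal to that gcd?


Euclidean algorithm on (326, 33) — divide until remainder is 0:
  326 = 9 · 33 + 29
  33 = 1 · 29 + 4
  29 = 7 · 4 + 1
  4 = 4 · 1 + 0
gcd(326, 33) = 1.
Track Bezout coefficients alongside the remainders: start with r₀ = 326 = a·1 + b·0 (s = 1, t = 0) and r₁ = 33 = a·0 + b·1 (s = 0, t = 1); each new remainder r_{k+1} = r_{k-1} − q_k·r_k inherits s_{k+1} = s_{k-1} − q_k·s_k, t_{k+1} = t_{k-1} − q_k·t_k, so r_k = a·s_k + b·t_k at every step:
  q = 9: r = 29, s = 1 − 9·0 = 1, t = 0 − 9·1 = -9  (check: 326·1 + 33·(-9) = 29)
  q = 1: r = 4, s = 0 − 1·1 = -1, t = 1 − 1·(-9) = 10  (check: 326·(-1) + 33·10 = 4)
  q = 7: r = 1, s = 1 − 7·(-1) = 8, t = -9 − 7·10 = -79  (check: 326·8 + 33·(-79) = 1)
The row with r = 1 (the gcd) gives the Bezout coefficients s = 8, t = -79.
Result: 326 · (8) + 33 · (-79) = 1.

gcd(326, 33) = 1; s = 8, t = -79 (check: 326·8 + 33·(-79) = 1).


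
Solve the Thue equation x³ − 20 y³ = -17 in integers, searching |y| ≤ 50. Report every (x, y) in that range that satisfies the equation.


The equation is x³ - 20y³ = -17. For fixed y, x³ = 20·y³ − 17, so a solution requires the RHS to be a perfect cube.
Strategy: iterate y from -50 to 50, compute RHS = 20·y³ − 17, and check whether it is a (positive or negative) perfect cube.
Check small values of y:
  y = 0: RHS = -17 is not a perfect cube.
  y = 1: RHS = 3 is not a perfect cube.
  y = -1: RHS = -37 is not a perfect cube.
  y = 2: RHS = 143 is not a perfect cube.
  y = -2: RHS = -177 is not a perfect cube.
  y = 3: RHS = 523 is not a perfect cube.
  y = -3: RHS = -557 is not a perfect cube.
Continuing the search up to |y| = 50 finds no solutions either.
No (x, y) in the scanned range satisfies the equation.

No integer solutions with |y| ≤ 50.


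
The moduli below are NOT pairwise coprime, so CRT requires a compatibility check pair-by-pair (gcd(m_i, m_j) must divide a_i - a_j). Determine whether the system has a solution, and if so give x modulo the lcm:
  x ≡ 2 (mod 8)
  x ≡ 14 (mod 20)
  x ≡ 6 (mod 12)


Moduli 8, 20, 12 are not pairwise coprime, so CRT works modulo lcm(m_i) when all pairwise compatibility conditions hold.
Pairwise compatibility: gcd(m_i, m_j) must divide a_i - a_j for every pair.
Merge one congruence at a time:
  Start: x ≡ 2 (mod 8).
  Combine with x ≡ 14 (mod 20): gcd(8, 20) = 4; 14 - 2 = 12, which IS divisible by 4, so compatible.
    Write x = 2 + 8·t and substitute into x ≡ 14 (mod 20): 8·t ≡ 14 − 2 = 12 (mod 20).
    Divide the congruence (and modulus) by g = 4: 2·t ≡ 3 (mod 5).
    The inverse of 2 mod 5 is 3 (since 2·3 = 6 = 1·5 + 1), so t ≡ 3·3 = 9 ≡ 4 (mod 5).
    Then x = 2 + 8·4 = 34, valid modulo lcm(8, 20) = 40: x ≡ 34 (mod 40).
  Combine with x ≡ 6 (mod 12): gcd(40, 12) = 4; 6 - 34 = -28, which IS divisible by 4, so compatible.
    Write x = 34 + 40·t and substitute into x ≡ 6 (mod 12): 40·t ≡ 6 − 34 = -28 (mod 12).
    Divide the congruence (and modulus) by g = 4: 10·t ≡ -7 (mod 3).
    Reduce coefficients mod 3: 1·t ≡ 2 (mod 3).
    So t ≡ 2 (mod 3).
    Then x = 34 + 40·2 = 114, valid modulo lcm(40, 12) = 120: x ≡ 114 (mod 120).
Verify: 114 mod 8 = 2, 114 mod 20 = 14, 114 mod 12 = 6.

x ≡ 114 (mod 120).


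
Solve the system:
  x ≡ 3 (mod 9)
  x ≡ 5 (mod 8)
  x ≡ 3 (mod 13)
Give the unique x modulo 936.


Moduli 9, 8, 13 are pairwise coprime; by CRT there is a unique solution modulo M = 9 · 8 · 13 = 936.
Solve pairwise, accumulating the modulus:
  Start with x ≡ 3 (mod 9).
  Combine with x ≡ 5 (mod 8): since gcd(9, 8) = 1, we get a unique residue mod 72.
    Write x = 3 + 9·t and substitute into x ≡ 5 (mod 8): 9·t ≡ 5 − 3 = 2 (mod 8).
    Reduce coefficients mod 8: 1·t ≡ 2 (mod 8).
    So t ≡ 2 (mod 8).
    Then x = 3 + 9·2 = 21, valid modulo lcm(9, 8) = 72: x ≡ 21 (mod 72).
  Combine with x ≡ 3 (mod 13): since gcd(72, 13) = 1, we get a unique residue mod 936.
    Write x = 21 + 72·t and substitute into x ≡ 3 (mod 13): 72·t ≡ 3 − 21 = -18 (mod 13).
    Reduce coefficients mod 13: 7·t ≡ 8 (mod 13).
    The inverse of 7 mod 13 is 2 (since 7·2 = 14 = 1·13 + 1), so t ≡ 2·8 = 16 ≡ 3 (mod 13).
    Then x = 21 + 72·3 = 237, valid modulo lcm(72, 13) = 936: x ≡ 237 (mod 936).
Verify: 237 mod 9 = 3 ✓, 237 mod 8 = 5 ✓, 237 mod 13 = 3 ✓.

x ≡ 237 (mod 936).


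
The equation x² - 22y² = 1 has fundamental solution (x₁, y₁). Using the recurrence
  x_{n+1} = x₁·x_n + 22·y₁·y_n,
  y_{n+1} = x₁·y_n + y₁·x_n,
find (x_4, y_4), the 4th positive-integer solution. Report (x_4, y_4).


Step 1: Find the fundamental solution (x₁, y₁) of x² - 22y² = 1.
  Expand √22 as a continued fraction. a₀ = ⌊√22⌋ = 4; iterate m_{k+1} = d_k·a_k − m_k, d_{k+1} = (22 − m_{k+1}²)/d_k, a_{k+1} = ⌊(a₀ + m_{k+1})/d_{k+1}⌋ (starting m₀ = 0, d₀ = 1), with convergents p_k = a_k·p_{k-1} + p_{k-2}, q_k = a_k·q_{k-1} + q_{k-2} (p₋₁ = 1, q₋₁ = 0):
  k = 0: a₀ = 4; p₀/q₀ = 4/1; p₀² − 22·q₀² = 16 − 22 = -6.
  k = 1: m = 4, d = 6, a = ⌊(4 + 4)/6⌋ = 1; p/q = (1·4 + 1)/(1·1 + 0) = 5/1; p² − 22·q² = 25 − 22 = 3.
  k = 2: m = 2, d = 3, a = ⌊(4 + 2)/3⌋ = 2; p/q = (2·5 + 4)/(2·1 + 1) = 14/3; p² − 22·q² = 196 − 198 = -2.
  k = 3: m = 4, d = 2, a = ⌊(4 + 4)/2⌋ = 4; p/q = (4·14 + 5)/(4·3 + 1) = 61/13; p² − 22·q² = 3721 − 3718 = 3.
  k = 4: m = 4, d = 3, a = ⌊(4 + 4)/3⌋ = 2; p/q = (2·61 + 14)/(2·13 + 3) = 136/29; p² − 22·q² = 18496 − 18502 = -6.
  k = 5: m = 2, d = 6, a = ⌊(4 + 2)/6⌋ = 1; p/q = (1·136 + 61)/(1·29 + 13) = 197/42; p² − 22·q² = 38809 − 38808 = 1.
  The first convergent with p² − 22·q² = 1 gives the fundamental solution (x₁, y₁) = (197, 42).
Step 2: Apply the recurrence (x_{n+1}, y_{n+1}) = (x₁x_n + 22y₁y_n, x₁y_n + y₁x_n) repeatedly.
  From (x_1, y_1) = (197, 42): x_2 = 197·197 + 22·42·42 = 77617; y_2 = 197·42 + 42·197 = 16548.
  From (x_2, y_2) = (77617, 16548): x_3 = 197·77617 + 22·42·16548 = 30580901; y_3 = 197·16548 + 42·77617 = 6519870.
  From (x_3, y_3) = (30580901, 6519870): x_4 = 197·30580901 + 22·42·6519870 = 12048797377; y_4 = 197·6519870 + 42·30580901 = 2568812232.
Step 3: Verify x_4² - 22·y_4² = 145173518232002080129 - 145173518232002080128 = 1 (should be 1). ✓

(x_1, y_1) = (197, 42); (x_4, y_4) = (12048797377, 2568812232).


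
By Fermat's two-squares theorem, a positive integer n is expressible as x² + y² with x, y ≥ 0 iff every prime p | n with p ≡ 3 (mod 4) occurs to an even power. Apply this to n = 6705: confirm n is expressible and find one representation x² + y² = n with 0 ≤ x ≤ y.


Step 1: Factor n = 6705 = 3^2 · 5 · 149.
Step 2: Check the mod-4 condition on each prime factor: 3 ≡ 3 (mod 4), exponent 2 (must be even); 5 ≡ 1 (mod 4), exponent 1; 149 ≡ 1 (mod 4), exponent 1.
All primes ≡ 3 (mod 4) appear to even exponent (or don't appear), so by the two-squares theorem n IS expressible as a sum of two squares.
Step 3: Build a representation. Group n = k² · m with k = 3 and m = 5 · 149 = 745 (a product of primes ≡ 1 (mod 4)); a representation of m scales to one of n via (k·x)² + (k·y)² = k²(x² + y²). Each prime p ≡ 1 (mod 4) is itself a sum of two squares; find a² by testing p − a² for a perfect square:
  5: 5 − 1² = 4 = 2² ⇒ 5 = 1² + 2².
  149: 149 − 1² = 148, 149 − 2² = 145, 149 − 3² = 140, 149 − 4² = 133, 149 − 5² = 124, 149 − 6² = 113, 149 − 7² = 100 = 10² ⇒ 149 = 7² + 10².
  Combine using the Brahmagupta–Fibonacci identity (a² + b²)(c² + d²) = (ac − bd)² + (ad + bc)² = (ac + bd)² + (ad − bc)²:
  5 · 149 = 745: from (1² + 2²)(7² + 10²), take (1·7 − 2·10, 1·10 + 2·7) = (7 − 20, 10 + 14) = (-13, 24); dropping signs (only squares matter) gives (13, 24); check 13² + 24² = 169 + 576 = 745 ✓.
  Scale by k = 3: (3·13, 3·24) = (39, 72).
Step 4: Order so x ≤ y and verify: 39² + 72² = 1521 + 5184 = 6705 = n. ✓

n = 6705 = 39² + 72² (one valid representation with x ≤ y).


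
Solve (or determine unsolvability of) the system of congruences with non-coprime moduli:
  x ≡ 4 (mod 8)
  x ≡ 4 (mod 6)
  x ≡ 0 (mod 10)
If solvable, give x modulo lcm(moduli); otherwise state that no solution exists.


Moduli 8, 6, 10 are not pairwise coprime, so CRT works modulo lcm(m_i) when all pairwise compatibility conditions hold.
Pairwise compatibility: gcd(m_i, m_j) must divide a_i - a_j for every pair.
Merge one congruence at a time:
  Start: x ≡ 4 (mod 8).
  Combine with x ≡ 4 (mod 6): gcd(8, 6) = 2; 4 - 4 = 0, which IS divisible by 2, so compatible.
    Write x = 4 + 8·t and substitute into x ≡ 4 (mod 6): 8·t ≡ 4 − 4 = 0 (mod 6).
    Divide the congruence (and modulus) by g = 2: 4·t ≡ 0 (mod 3).
    Reduce coefficients mod 3: 1·t ≡ 0 (mod 3).
    So t ≡ 0 (mod 3).
    Then x = 4 + 8·0 = 4, valid modulo lcm(8, 6) = 24: x ≡ 4 (mod 24).
  Combine with x ≡ 0 (mod 10): gcd(24, 10) = 2; 0 - 4 = -4, which IS divisible by 2, so compatible.
    Write x = 4 + 24·t and substitute into x ≡ 0 (mod 10): 24·t ≡ 0 − 4 = -4 (mod 10).
    Divide the congruence (and modulus) by g = 2: 12·t ≡ -2 (mod 5).
    Reduce coefficients mod 5: 2·t ≡ 3 (mod 5).
    The inverse of 2 mod 5 is 3 (since 2·3 = 6 = 1·5 + 1), so t ≡ 3·3 = 9 ≡ 4 (mod 5).
    Then x = 4 + 24·4 = 100, valid modulo lcm(24, 10) = 120: x ≡ 100 (mod 120).
Verify: 100 mod 8 = 4, 100 mod 6 = 4, 100 mod 10 = 0.

x ≡ 100 (mod 120).


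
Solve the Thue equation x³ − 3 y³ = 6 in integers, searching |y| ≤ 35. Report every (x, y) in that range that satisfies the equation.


The equation is x³ - 3y³ = 6. For fixed y, x³ = 3·y³ + 6, so a solution requires the RHS to be a perfect cube.
Strategy: iterate y from -35 to 35, compute RHS = 3·y³ + 6, and check whether it is a (positive or negative) perfect cube.
Check small values of y:
  y = 0: RHS = 6 is not a perfect cube.
  y = 1: RHS = 9 is not a perfect cube.
  y = -1: RHS = 3 is not a perfect cube.
  y = 2: RHS = 30 is not a perfect cube.
  y = -2: RHS = -18 is not a perfect cube.
  y = 3: RHS = 87 is not a perfect cube.
  y = -3: RHS = -75 is not a perfect cube.
Continuing the search up to |y| = 35 finds no solutions either.
No (x, y) in the scanned range satisfies the equation.

No integer solutions with |y| ≤ 35.


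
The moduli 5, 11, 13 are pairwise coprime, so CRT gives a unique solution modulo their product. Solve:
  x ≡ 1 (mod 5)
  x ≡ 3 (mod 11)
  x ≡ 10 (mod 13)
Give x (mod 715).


Moduli 5, 11, 13 are pairwise coprime; by CRT there is a unique solution modulo M = 5 · 11 · 13 = 715.
Solve pairwise, accumulating the modulus:
  Start with x ≡ 1 (mod 5).
  Combine with x ≡ 3 (mod 11): since gcd(5, 11) = 1, we get a unique residue mod 55.
    Write x = 1 + 5·t and substitute into x ≡ 3 (mod 11): 5·t ≡ 3 − 1 = 2 (mod 11).
    The inverse of 5 mod 11 is 9 (since 5·9 = 45 = 4·11 + 1), so t ≡ 9·2 = 18 ≡ 7 (mod 11).
    Then x = 1 + 5·7 = 36, valid modulo lcm(5, 11) = 55: x ≡ 36 (mod 55).
  Combine with x ≡ 10 (mod 13): since gcd(55, 13) = 1, we get a unique residue mod 715.
    Write x = 36 + 55·t and substitute into x ≡ 10 (mod 13): 55·t ≡ 10 − 36 = -26 (mod 13).
    Reduce coefficients mod 13: 3·t ≡ 0 (mod 13).
    The inverse of 3 mod 13 is 9 (since 3·9 = 27 = 2·13 + 1), so t ≡ 9·0 = 0 ≡ 0 (mod 13).
    Then x = 36 + 55·0 = 36, valid modulo lcm(55, 13) = 715: x ≡ 36 (mod 715).
Verify: 36 mod 5 = 1 ✓, 36 mod 11 = 3 ✓, 36 mod 13 = 10 ✓.

x ≡ 36 (mod 715).


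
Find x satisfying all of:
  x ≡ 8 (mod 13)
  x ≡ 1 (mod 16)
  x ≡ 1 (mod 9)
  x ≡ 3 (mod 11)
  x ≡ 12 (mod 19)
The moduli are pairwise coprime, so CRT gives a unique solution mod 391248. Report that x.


Product of moduli M = 13 · 16 · 9 · 11 · 19 = 391248.
Merge one congruence at a time:
  Start: x ≡ 8 (mod 13).
  Combine with x ≡ 1 (mod 16); new modulus lcm = 208.
    Write x = 8 + 13·t and substitute into x ≡ 1 (mod 16): 13·t ≡ 1 − 8 = -7 (mod 16).
    Reduce coefficients mod 16: 13·t ≡ 9 (mod 16).
    The inverse of 13 mod 16 is 5 (since 13·5 = 65 = 4·16 + 1), so t ≡ 5·9 = 45 ≡ 13 (mod 16).
    Then x = 8 + 13·13 = 177, valid modulo lcm(13, 16) = 208: x ≡ 177 (mod 208).
  Combine with x ≡ 1 (mod 9); new modulus lcm = 1872.
    Write x = 177 + 208·t and substitute into x ≡ 1 (mod 9): 208·t ≡ 1 − 177 = -176 (mod 9).
    Reduce coefficients mod 9: 1·t ≡ 4 (mod 9).
    So t ≡ 4 (mod 9).
    Then x = 177 + 208·4 = 1009, valid modulo lcm(208, 9) = 1872: x ≡ 1009 (mod 1872).
  Combine with x ≡ 3 (mod 11); new modulus lcm = 20592.
    Write x = 1009 + 1872·t and substitute into x ≡ 3 (mod 11): 1872·t ≡ 3 − 1009 = -1006 (mod 11).
    Reduce coefficients mod 11: 2·t ≡ 6 (mod 11).
    The inverse of 2 mod 11 is 6 (since 2·6 = 12 = 1·11 + 1), so t ≡ 6·6 = 36 ≡ 3 (mod 11).
    Then x = 1009 + 1872·3 = 6625, valid modulo lcm(1872, 11) = 20592: x ≡ 6625 (mod 20592).
  Combine with x ≡ 12 (mod 19); new modulus lcm = 391248.
    Write x = 6625 + 20592·t and substitute into x ≡ 12 (mod 19): 20592·t ≡ 12 − 6625 = -6613 (mod 19).
    Reduce coefficients mod 19: 15·t ≡ 18 (mod 19).
    The inverse of 15 mod 19 is 14 (since 15·14 = 210 = 11·19 + 1), so t ≡ 14·18 = 252 ≡ 5 (mod 19).
    Then x = 6625 + 20592·5 = 109585, valid modulo lcm(20592, 19) = 391248: x ≡ 109585 (mod 391248).
Verify against each original: 109585 mod 13 = 8, 109585 mod 16 = 1, 109585 mod 9 = 1, 109585 mod 11 = 3, 109585 mod 19 = 12.

x ≡ 109585 (mod 391248).


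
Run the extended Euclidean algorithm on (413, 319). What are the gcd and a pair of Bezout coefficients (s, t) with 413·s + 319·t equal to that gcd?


Euclidean algorithm on (413, 319) — divide until remainder is 0:
  413 = 1 · 319 + 94
  319 = 3 · 94 + 37
  94 = 2 · 37 + 20
  37 = 1 · 20 + 17
  20 = 1 · 17 + 3
  17 = 5 · 3 + 2
  3 = 1 · 2 + 1
  2 = 2 · 1 + 0
gcd(413, 319) = 1.
Track Bezout coefficients alongside the remainders: start with r₀ = 413 = a·1 + b·0 (s = 1, t = 0) and r₁ = 319 = a·0 + b·1 (s = 0, t = 1); each new remainder r_{k+1} = r_{k-1} − q_k·r_k inherits s_{k+1} = s_{k-1} − q_k·s_k, t_{k+1} = t_{k-1} − q_k·t_k, so r_k = a·s_k + b·t_k at every step:
  q = 1: r = 94, s = 1 − 1·0 = 1, t = 0 − 1·1 = -1  (check: 413·1 + 319·(-1) = 94)
  q = 3: r = 37, s = 0 − 3·1 = -3, t = 1 − 3·(-1) = 4  (check: 413·(-3) + 319·4 = 37)
  q = 2: r = 20, s = 1 − 2·(-3) = 7, t = -1 − 2·4 = -9  (check: 413·7 + 319·(-9) = 20)
  q = 1: r = 17, s = -3 − 1·7 = -10, t = 4 − 1·(-9) = 13  (check: 413·(-10) + 319·13 = 17)
  q = 1: r = 3, s = 7 − 1·(-10) = 17, t = -9 − 1·13 = -22  (check: 413·17 + 319·(-22) = 3)
  q = 5: r = 2, s = -10 − 5·17 = -95, t = 13 − 5·(-22) = 123  (check: 413·(-95) + 319·123 = 2)
  q = 1: r = 1, s = 17 − 1·(-95) = 112, t = -22 − 1·123 = -145  (check: 413·112 + 319·(-145) = 1)
The row with r = 1 (the gcd) gives the Bezout coefficients s = 112, t = -145.
Result: 413 · (112) + 319 · (-145) = 1.

gcd(413, 319) = 1; s = 112, t = -145 (check: 413·112 + 319·(-145) = 1).


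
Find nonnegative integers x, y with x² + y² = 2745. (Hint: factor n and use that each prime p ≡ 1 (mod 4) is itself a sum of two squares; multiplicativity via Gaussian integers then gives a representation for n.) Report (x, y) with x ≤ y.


Step 1: Factor n = 2745 = 3^2 · 5 · 61.
Step 2: Check the mod-4 condition on each prime factor: 3 ≡ 3 (mod 4), exponent 2 (must be even); 5 ≡ 1 (mod 4), exponent 1; 61 ≡ 1 (mod 4), exponent 1.
All primes ≡ 3 (mod 4) appear to even exponent (or don't appear), so by the two-squares theorem n IS expressible as a sum of two squares.
Step 3: Build a representation. Group n = k² · m with k = 3 and m = 5 · 61 = 305 (a product of primes ≡ 1 (mod 4)); a representation of m scales to one of n via (k·x)² + (k·y)² = k²(x² + y²). Each prime p ≡ 1 (mod 4) is itself a sum of two squares; find a² by testing p − a² for a perfect square:
  5: 5 − 1² = 4 = 2² ⇒ 5 = 1² + 2².
  61: 61 − 1² = 60, 61 − 2² = 57, 61 − 3² = 52, 61 − 4² = 45, 61 − 5² = 36 = 6² ⇒ 61 = 5² + 6².
  Combine using the Brahmagupta–Fibonacci identity (a² + b²)(c² + d²) = (ac − bd)² + (ad + bc)² = (ac + bd)² + (ad − bc)²:
  5 · 61 = 305: from (1² + 2²)(5² + 6²), take (1·5 − 2·6, 1·6 + 2·5) = (5 − 12, 6 + 10) = (-7, 16); dropping signs (only squares matter) gives (7, 16); check 7² + 16² = 49 + 256 = 305 ✓.
  Scale by k = 3: (3·7, 3·16) = (21, 48).
Step 4: Order so x ≤ y and verify: 21² + 48² = 441 + 2304 = 2745 = n. ✓

n = 2745 = 21² + 48² (one valid representation with x ≤ y).


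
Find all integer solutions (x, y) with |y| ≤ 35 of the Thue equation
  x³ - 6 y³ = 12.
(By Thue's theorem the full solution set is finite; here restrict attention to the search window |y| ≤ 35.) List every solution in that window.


The equation is x³ - 6y³ = 12. For fixed y, x³ = 6·y³ + 12, so a solution requires the RHS to be a perfect cube.
Strategy: iterate y from -35 to 35, compute RHS = 6·y³ + 12, and check whether it is a (positive or negative) perfect cube.
Check small values of y:
  y = 0: RHS = 12 is not a perfect cube.
  y = 1: RHS = 18 is not a perfect cube.
  y = -1: RHS = 6 is not a perfect cube.
  y = 2: RHS = 60 is not a perfect cube.
  y = -2: RHS = -36 is not a perfect cube.
  y = 3: RHS = 174 is not a perfect cube.
  y = -3: RHS = -150 is not a perfect cube.
Continuing the search up to |y| = 35 finds no solutions either.
No (x, y) in the scanned range satisfies the equation.

No integer solutions with |y| ≤ 35.


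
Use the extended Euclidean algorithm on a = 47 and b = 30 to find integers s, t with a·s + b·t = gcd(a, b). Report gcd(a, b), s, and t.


Euclidean algorithm on (47, 30) — divide until remainder is 0:
  47 = 1 · 30 + 17
  30 = 1 · 17 + 13
  17 = 1 · 13 + 4
  13 = 3 · 4 + 1
  4 = 4 · 1 + 0
gcd(47, 30) = 1.
Track Bezout coefficients alongside the remainders: start with r₀ = 47 = a·1 + b·0 (s = 1, t = 0) and r₁ = 30 = a·0 + b·1 (s = 0, t = 1); each new remainder r_{k+1} = r_{k-1} − q_k·r_k inherits s_{k+1} = s_{k-1} − q_k·s_k, t_{k+1} = t_{k-1} − q_k·t_k, so r_k = a·s_k + b·t_k at every step:
  q = 1: r = 17, s = 1 − 1·0 = 1, t = 0 − 1·1 = -1  (check: 47·1 + 30·(-1) = 17)
  q = 1: r = 13, s = 0 − 1·1 = -1, t = 1 − 1·(-1) = 2  (check: 47·(-1) + 30·2 = 13)
  q = 1: r = 4, s = 1 − 1·(-1) = 2, t = -1 − 1·2 = -3  (check: 47·2 + 30·(-3) = 4)
  q = 3: r = 1, s = -1 − 3·2 = -7, t = 2 − 3·(-3) = 11  (check: 47·(-7) + 30·11 = 1)
The row with r = 1 (the gcd) gives the Bezout coefficients s = -7, t = 11.
Result: 47 · (-7) + 30 · (11) = 1.

gcd(47, 30) = 1; s = -7, t = 11 (check: 47·(-7) + 30·11 = 1).


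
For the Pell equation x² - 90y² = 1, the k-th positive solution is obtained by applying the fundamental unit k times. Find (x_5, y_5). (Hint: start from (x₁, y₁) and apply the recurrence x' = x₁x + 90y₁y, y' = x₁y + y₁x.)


Step 1: Find the fundamental solution (x₁, y₁) of x² - 90y² = 1.
  Expand √90 as a continued fraction. a₀ = ⌊√90⌋ = 9; iterate m_{k+1} = d_k·a_k − m_k, d_{k+1} = (90 − m_{k+1}²)/d_k, a_{k+1} = ⌊(a₀ + m_{k+1})/d_{k+1}⌋ (starting m₀ = 0, d₀ = 1), with convergents p_k = a_k·p_{k-1} + p_{k-2}, q_k = a_k·q_{k-1} + q_{k-2} (p₋₁ = 1, q₋₁ = 0):
  k = 0: a₀ = 9; p₀/q₀ = 9/1; p₀² − 90·q₀² = 81 − 90 = -9.
  k = 1: m = 9, d = 9, a = ⌊(9 + 9)/9⌋ = 2; p/q = (2·9 + 1)/(2·1 + 0) = 19/2; p² − 90·q² = 361 − 360 = 1.
  The first convergent with p² − 90·q² = 1 gives the fundamental solution (x₁, y₁) = (19, 2).
Step 2: Apply the recurrence (x_{n+1}, y_{n+1}) = (x₁x_n + 90y₁y_n, x₁y_n + y₁x_n) repeatedly.
  From (x_1, y_1) = (19, 2): x_2 = 19·19 + 90·2·2 = 721; y_2 = 19·2 + 2·19 = 76.
  From (x_2, y_2) = (721, 76): x_3 = 19·721 + 90·2·76 = 27379; y_3 = 19·76 + 2·721 = 2886.
  From (x_3, y_3) = (27379, 2886): x_4 = 19·27379 + 90·2·2886 = 1039681; y_4 = 19·2886 + 2·27379 = 109592.
  From (x_4, y_4) = (1039681, 109592): x_5 = 19·1039681 + 90·2·109592 = 39480499; y_5 = 19·109592 + 2·1039681 = 4161610.
Step 3: Verify x_5² - 90·y_5² = 1558709801289001 - 1558709801289000 = 1 (should be 1). ✓

(x_1, y_1) = (19, 2); (x_5, y_5) = (39480499, 4161610).


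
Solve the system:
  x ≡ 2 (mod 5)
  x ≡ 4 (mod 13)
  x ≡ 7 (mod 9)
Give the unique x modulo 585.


Moduli 5, 13, 9 are pairwise coprime; by CRT there is a unique solution modulo M = 5 · 13 · 9 = 585.
Solve pairwise, accumulating the modulus:
  Start with x ≡ 2 (mod 5).
  Combine with x ≡ 4 (mod 13): since gcd(5, 13) = 1, we get a unique residue mod 65.
    Write x = 2 + 5·t and substitute into x ≡ 4 (mod 13): 5·t ≡ 4 − 2 = 2 (mod 13).
    The inverse of 5 mod 13 is 8 (since 5·8 = 40 = 3·13 + 1), so t ≡ 8·2 = 16 ≡ 3 (mod 13).
    Then x = 2 + 5·3 = 17, valid modulo lcm(5, 13) = 65: x ≡ 17 (mod 65).
  Combine with x ≡ 7 (mod 9): since gcd(65, 9) = 1, we get a unique residue mod 585.
    Write x = 17 + 65·t and substitute into x ≡ 7 (mod 9): 65·t ≡ 7 − 17 = -10 (mod 9).
    Reduce coefficients mod 9: 2·t ≡ 8 (mod 9).
    The inverse of 2 mod 9 is 5 (since 2·5 = 10 = 1·9 + 1), so t ≡ 5·8 = 40 ≡ 4 (mod 9).
    Then x = 17 + 65·4 = 277, valid modulo lcm(65, 9) = 585: x ≡ 277 (mod 585).
Verify: 277 mod 5 = 2 ✓, 277 mod 13 = 4 ✓, 277 mod 9 = 7 ✓.

x ≡ 277 (mod 585).


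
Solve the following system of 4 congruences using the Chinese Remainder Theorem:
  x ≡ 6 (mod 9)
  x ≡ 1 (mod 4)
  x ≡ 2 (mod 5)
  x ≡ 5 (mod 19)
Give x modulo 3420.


Product of moduli M = 9 · 4 · 5 · 19 = 3420.
Merge one congruence at a time:
  Start: x ≡ 6 (mod 9).
  Combine with x ≡ 1 (mod 4); new modulus lcm = 36.
    Write x = 6 + 9·t and substitute into x ≡ 1 (mod 4): 9·t ≡ 1 − 6 = -5 (mod 4).
    Reduce coefficients mod 4: 1·t ≡ 3 (mod 4).
    So t ≡ 3 (mod 4).
    Then x = 6 + 9·3 = 33, valid modulo lcm(9, 4) = 36: x ≡ 33 (mod 36).
  Combine with x ≡ 2 (mod 5); new modulus lcm = 180.
    Write x = 33 + 36·t and substitute into x ≡ 2 (mod 5): 36·t ≡ 2 − 33 = -31 (mod 5).
    Reduce coefficients mod 5: 1·t ≡ 4 (mod 5).
    So t ≡ 4 (mod 5).
    Then x = 33 + 36·4 = 177, valid modulo lcm(36, 5) = 180: x ≡ 177 (mod 180).
  Combine with x ≡ 5 (mod 19); new modulus lcm = 3420.
    Write x = 177 + 180·t and substitute into x ≡ 5 (mod 19): 180·t ≡ 5 − 177 = -172 (mod 19).
    Reduce coefficients mod 19: 9·t ≡ 18 (mod 19).
    The inverse of 9 mod 19 is 17 (since 9·17 = 153 = 8·19 + 1), so t ≡ 17·18 = 306 ≡ 2 (mod 19).
    Then x = 177 + 180·2 = 537, valid modulo lcm(180, 19) = 3420: x ≡ 537 (mod 3420).
Verify against each original: 537 mod 9 = 6, 537 mod 4 = 1, 537 mod 5 = 2, 537 mod 19 = 5.

x ≡ 537 (mod 3420).


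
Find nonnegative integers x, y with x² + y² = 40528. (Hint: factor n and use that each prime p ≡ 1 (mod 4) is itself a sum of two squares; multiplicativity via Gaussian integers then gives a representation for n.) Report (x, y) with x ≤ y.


Step 1: Factor n = 40528 = 2^4 · 17 · 149.
Step 2: Check the mod-4 condition on each prime factor: 2 = 2 (special); 17 ≡ 1 (mod 4), exponent 1; 149 ≡ 1 (mod 4), exponent 1.
All primes ≡ 3 (mod 4) appear to even exponent (or don't appear), so by the two-squares theorem n IS expressible as a sum of two squares.
Step 3: Build a representation. Group n = k² · m with k = 4 and m = 17 · 149 = 2533 (a product of primes ≡ 1 (mod 4)); a representation of m scales to one of n via (k·x)² + (k·y)² = k²(x² + y²). Each prime p ≡ 1 (mod 4) is itself a sum of two squares; find a² by testing p − a² for a perfect square:
  17: 17 − 1² = 16 = 4² ⇒ 17 = 1² + 4².
  149: 149 − 1² = 148, 149 − 2² = 145, 149 − 3² = 140, 149 − 4² = 133, 149 − 5² = 124, 149 − 6² = 113, 149 − 7² = 100 = 10² ⇒ 149 = 7² + 10².
  Combine using the Brahmagupta–Fibonacci identity (a² + b²)(c² + d²) = (ac − bd)² + (ad + bc)² = (ac + bd)² + (ad − bc)²:
  17 · 149 = 2533: from (1² + 4²)(7² + 10²), take (1·7 − 4·10, 1·10 + 4·7) = (7 − 40, 10 + 28) = (-33, 38); dropping signs (only squares matter) gives (33, 38); check 33² + 38² = 1089 + 1444 = 2533 ✓.
  Scale by k = 4: (4·33, 4·38) = (132, 152).
Step 4: Order so x ≤ y and verify: 132² + 152² = 17424 + 23104 = 40528 = n. ✓

n = 40528 = 132² + 152² (one valid representation with x ≤ y).
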